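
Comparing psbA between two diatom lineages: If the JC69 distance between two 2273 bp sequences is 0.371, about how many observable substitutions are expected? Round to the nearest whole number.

665

Invert JC69: p = (3/4)(1 − e^(−4d/3)) = 0.75 × (1 − e^(-0.494667)) = 0.75 × (1 − 0.609774) = 0.292670.
Expected differing sites = pL ≈ 0.292670 × 2273 = 665.23891 ≈ 665.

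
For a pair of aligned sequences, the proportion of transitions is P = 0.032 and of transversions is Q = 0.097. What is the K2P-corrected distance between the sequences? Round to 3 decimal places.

Under the Kimura two-parameter model, d = −½ ln(1 − 2P − Q) − ¼ ln(1 − 2Q).
1 − 2P − Q = 0.839, giving −½ ln(0.839) = 0.087772.
1 − 2Q = 0.806, giving −¼ ln(0.806) = 0.053918.
d = 0.087772 + 0.053918 = 0.141690.

0.142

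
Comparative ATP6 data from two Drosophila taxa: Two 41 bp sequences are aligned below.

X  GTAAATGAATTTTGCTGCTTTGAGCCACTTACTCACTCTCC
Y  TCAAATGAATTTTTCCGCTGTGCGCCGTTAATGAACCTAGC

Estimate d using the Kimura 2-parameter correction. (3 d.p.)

0.556

Of 41 sites, 7 differences are transitions and 9 are transversions, so P = 7/41 ≈ 0.170732 and Q = 9/41 ≈ 0.219512.
Under the Kimura two-parameter model, d = −½ ln(1 − 2P − Q) − ¼ ln(1 − 2Q).
1 − 2P − Q = 0.439024, giving −½ ln(0.439024) = 0.411601.
1 − 2Q = 0.560976, giving −¼ ln(0.560976) = 0.144519.
d = 0.411601 + 0.144519 = 0.556120.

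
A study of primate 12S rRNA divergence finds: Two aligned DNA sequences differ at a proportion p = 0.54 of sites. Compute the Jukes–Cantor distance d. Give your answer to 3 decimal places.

d = −(3/4) ln(1 − 4p/3) = −0.75 ln(1 − 0.72) = −0.75 ln(0.28)
  = −0.75 × (-1.272966) = 0.954725 substitutions/site.

0.955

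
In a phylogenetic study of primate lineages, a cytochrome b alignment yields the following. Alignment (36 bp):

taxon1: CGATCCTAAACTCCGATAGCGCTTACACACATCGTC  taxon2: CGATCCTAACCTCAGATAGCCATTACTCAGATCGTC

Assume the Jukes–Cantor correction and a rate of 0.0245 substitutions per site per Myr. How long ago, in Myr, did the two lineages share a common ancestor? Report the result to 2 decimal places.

3.85

The sequences differ at 6 of 36 sites (10, 14, 21, 22, 27, 30), so p = 6/36 ≈ 0.166667.
d = −(3/4) ln(1 − 4p/3) = −0.75 ln(1 − 0.222223) = −0.75 ln(0.777777)
  = −0.75 × (-0.251315) = 0.188486 substitutions/site.
Under a molecular clock d = 2μt, so t = d/(2μ) = 0.188486 / (2 × 0.0245) = 3.85 Myr.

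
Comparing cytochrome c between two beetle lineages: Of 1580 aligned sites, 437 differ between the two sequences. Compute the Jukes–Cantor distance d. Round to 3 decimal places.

p = 437/1580 ≈ 0.276582.
d = −(3/4) ln(1 − 4p/3) = −0.75 ln(1 − 0.368776) = −0.75 ln(0.631224)
  = −0.75 × (-0.460094) = 0.345071 substitutions/site.

0.345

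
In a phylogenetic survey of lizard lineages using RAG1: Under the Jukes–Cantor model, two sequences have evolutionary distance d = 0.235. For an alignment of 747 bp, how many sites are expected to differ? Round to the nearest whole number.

151

Invert JC69: p = (3/4)(1 − e^(−4d/3)) = 0.75 × (1 − e^(-0.313333)) = 0.75 × (1 − 0.731006) = 0.201746.
Expected differing sites = pL ≈ 0.201746 × 747 = 150.704262 ≈ 151.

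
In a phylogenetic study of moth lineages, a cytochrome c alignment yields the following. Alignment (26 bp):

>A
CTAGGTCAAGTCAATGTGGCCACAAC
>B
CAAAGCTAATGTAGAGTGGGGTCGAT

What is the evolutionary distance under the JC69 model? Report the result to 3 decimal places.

0.949

The sequences differ at 14 of 26 sites, so p = 14/26 ≈ 0.538462.
d = −(3/4) ln(1 − 4p/3) = −0.75 ln(1 − 0.717949) = −0.75 ln(0.282051)
  = −0.75 × (-1.265667) = 0.949250 substitutions/site.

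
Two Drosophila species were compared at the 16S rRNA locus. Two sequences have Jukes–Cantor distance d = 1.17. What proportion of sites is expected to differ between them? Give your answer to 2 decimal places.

0.59

p = (3/4)(1 − e^(−4d/3)) = 0.75 × (1 − e^(-1.56)) = 0.75 × (1 − 0.210136) = 0.592398.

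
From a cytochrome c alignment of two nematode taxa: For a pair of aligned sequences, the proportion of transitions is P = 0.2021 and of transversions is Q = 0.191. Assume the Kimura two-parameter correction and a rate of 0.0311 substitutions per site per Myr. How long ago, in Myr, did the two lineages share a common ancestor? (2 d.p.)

9.20

Under the Kimura two-parameter model, d = −½ ln(1 − 2P − Q) − ¼ ln(1 − 2Q).
1 − 2P − Q = 0.4048, giving −½ ln(0.4048) = 0.452181.
1 − 2Q = 0.618, giving −¼ ln(0.618) = 0.120317.
d = 0.452181 + 0.120317 = 0.572498.
Under a molecular clock d = 2μt, so t = d/(2μ) = 0.572498 / (2 × 0.0311) = 9.20 Myr.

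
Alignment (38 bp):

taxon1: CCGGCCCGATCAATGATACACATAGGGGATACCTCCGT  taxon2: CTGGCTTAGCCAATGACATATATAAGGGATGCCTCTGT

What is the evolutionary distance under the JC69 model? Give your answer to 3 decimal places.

0.410

The sequences differ at 12 of 38 sites, so p = 12/38 ≈ 0.315789.
d = −(3/4) ln(1 − 4p/3) = −0.75 ln(1 − 0.421052) = −0.75 ln(0.578948)
  = −0.75 × (-0.546543) = 0.409907 substitutions/site.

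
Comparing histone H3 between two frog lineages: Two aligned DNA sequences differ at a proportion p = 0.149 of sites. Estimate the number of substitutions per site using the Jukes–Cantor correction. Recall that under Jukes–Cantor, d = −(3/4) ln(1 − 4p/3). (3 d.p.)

d = −(3/4) ln(1 − 4p/3) = −0.75 ln(1 − 0.198667) = −0.75 ln(0.801333)
  = −0.75 × (-0.221479) = 0.166109 substitutions/site.

0.166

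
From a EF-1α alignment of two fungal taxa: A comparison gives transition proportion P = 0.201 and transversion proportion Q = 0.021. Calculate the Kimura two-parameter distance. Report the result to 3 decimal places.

Under the Kimura two-parameter model, d = −½ ln(1 − 2P − Q) − ¼ ln(1 − 2Q).
1 − 2P − Q = 0.577, giving −½ ln(0.577) = 0.274957.
1 − 2Q = 0.958, giving −¼ ln(0.958) = 0.010727.
d = 0.274957 + 0.010727 = 0.285684.

0.286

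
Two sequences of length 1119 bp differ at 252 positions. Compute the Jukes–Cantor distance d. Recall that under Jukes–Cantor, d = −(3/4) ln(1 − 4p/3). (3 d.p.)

0.268

p = 252/1119 ≈ 0.225201.
d = −(3/4) ln(1 − 4p/3) = −0.75 ln(1 − 0.300268) = −0.75 ln(0.699732)
  = −0.75 × (-0.357058) = 0.267794 substitutions/site.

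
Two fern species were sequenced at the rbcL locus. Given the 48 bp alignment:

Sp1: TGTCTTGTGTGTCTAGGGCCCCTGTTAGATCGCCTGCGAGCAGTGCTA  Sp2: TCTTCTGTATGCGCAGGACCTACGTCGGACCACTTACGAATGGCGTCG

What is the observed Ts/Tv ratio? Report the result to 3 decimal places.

Transitions are A↔G and C↔T; transversions are all other mismatches.
Transitions: 21. Transversions: 3.
R = 21/3 = 7.000.

7.000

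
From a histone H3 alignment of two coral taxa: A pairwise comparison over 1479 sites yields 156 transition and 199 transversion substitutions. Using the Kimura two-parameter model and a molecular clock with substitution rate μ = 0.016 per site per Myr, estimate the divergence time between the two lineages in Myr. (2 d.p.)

9.07

P = 156/1479 ≈ 0.105477 and Q = 199/1479 ≈ 0.13455.
Under the Kimura two-parameter model, d = −½ ln(1 − 2P − Q) − ¼ ln(1 − 2Q).
1 − 2P − Q = 0.654496, giving −½ ln(0.654496) = 0.211945.
1 − 2Q = 0.7309, giving −¼ ln(0.7309) = 0.078370.
d = 0.211945 + 0.078370 = 0.290315.
Under a molecular clock d = 2μt, so t = d/(2μ) = 0.290315 / (2 × 0.016) = 9.07 Myr.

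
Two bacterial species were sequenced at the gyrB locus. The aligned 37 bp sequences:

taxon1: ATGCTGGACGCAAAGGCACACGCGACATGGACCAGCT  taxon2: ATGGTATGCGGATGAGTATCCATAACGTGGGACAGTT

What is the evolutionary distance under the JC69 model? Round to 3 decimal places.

The sequences differ at 18 of 37 sites, so p = 18/37 ≈ 0.486486.
d = −(3/4) ln(1 − 4p/3) = −0.75 ln(1 − 0.648648) = −0.75 ln(0.351352)
  = −0.75 × (-1.045967) = 0.784475 substitutions/site.

0.784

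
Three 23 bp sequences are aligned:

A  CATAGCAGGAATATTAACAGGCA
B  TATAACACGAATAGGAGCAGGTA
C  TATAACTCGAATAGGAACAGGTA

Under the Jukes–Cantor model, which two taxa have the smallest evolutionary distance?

A–B: 7/23 differ, p = 0.304, d = 0.390.
A–C: 7/23 differ, p = 0.304, d = 0.390.
B–C: 2/23 differ, p = 0.087, d = 0.092.
The smallest distance is between B and C.

B and C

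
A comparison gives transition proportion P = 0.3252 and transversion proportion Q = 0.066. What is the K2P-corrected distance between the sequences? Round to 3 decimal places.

Under the Kimura two-parameter model, d = −½ ln(1 − 2P − Q) − ¼ ln(1 − 2Q).
1 − 2P − Q = 0.2836, giving −½ ln(0.2836) = 0.630095.
1 − 2Q = 0.868, giving −¼ ln(0.868) = 0.035391.
d = 0.630095 + 0.035391 = 0.665486.

0.665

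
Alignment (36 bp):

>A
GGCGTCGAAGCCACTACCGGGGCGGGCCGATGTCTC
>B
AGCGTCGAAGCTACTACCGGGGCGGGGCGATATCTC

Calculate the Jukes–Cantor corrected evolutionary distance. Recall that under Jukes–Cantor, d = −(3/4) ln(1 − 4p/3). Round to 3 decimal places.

The sequences differ at 4 of 36 sites (1, 12, 27, 32), so p = 4/36 ≈ 0.111111.
d = −(3/4) ln(1 − 4p/3) = −0.75 ln(1 − 0.148148) = −0.75 ln(0.851852)
  = −0.75 × (-0.160342) = 0.120257 substitutions/site.

0.120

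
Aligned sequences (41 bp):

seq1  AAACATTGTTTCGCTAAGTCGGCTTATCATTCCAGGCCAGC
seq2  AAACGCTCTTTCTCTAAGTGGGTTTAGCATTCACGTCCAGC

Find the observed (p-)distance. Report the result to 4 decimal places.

0.2439

The sequences differ at 10 of 41 positions (sites 5, 6, 8, 13, 20, 23, 27, 33, 34, 36).
p = 10/41 = 0.243902… ≈ 0.2439 (to 4 d.p.).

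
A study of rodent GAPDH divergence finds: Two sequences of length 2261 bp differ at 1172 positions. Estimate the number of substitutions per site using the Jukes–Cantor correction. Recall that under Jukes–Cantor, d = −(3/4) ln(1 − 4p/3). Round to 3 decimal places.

0.881

p = 1172/2261 ≈ 0.518355.
d = −(3/4) ln(1 − 4p/3) = −0.75 ln(1 − 0.69114) = −0.75 ln(0.30886)
  = −0.75 × (-1.174867) = 0.881150 substitutions/site.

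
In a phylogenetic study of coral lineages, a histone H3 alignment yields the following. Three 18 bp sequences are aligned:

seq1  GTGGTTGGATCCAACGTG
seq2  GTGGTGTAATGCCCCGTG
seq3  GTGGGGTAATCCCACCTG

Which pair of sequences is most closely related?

seq1–seq2: 6/18 differ, p = 0.333, d = 0.441.
seq1–seq3: 6/18 differ, p = 0.333, d = 0.441.
seq2–seq3: 4/18 differ, p = 0.222, d = 0.264.
The smallest distance is between seq2 and seq3.

seq2 and seq3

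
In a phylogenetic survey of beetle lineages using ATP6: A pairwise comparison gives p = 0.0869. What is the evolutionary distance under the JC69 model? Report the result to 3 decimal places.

d = −(3/4) ln(1 − 4p/3) = −0.75 ln(1 − 0.115867) = −0.75 ln(0.884133)
  = −0.75 × (-0.123148) = 0.092361 substitutions/site.

0.092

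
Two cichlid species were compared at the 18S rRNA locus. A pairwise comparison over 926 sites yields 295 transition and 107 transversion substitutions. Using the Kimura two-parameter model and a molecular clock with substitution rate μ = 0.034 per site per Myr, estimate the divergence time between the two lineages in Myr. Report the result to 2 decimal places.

P = 295/926 ≈ 0.318575 and Q = 107/926 ≈ 0.115551.
Under the Kimura two-parameter model, d = −½ ln(1 − 2P − Q) − ¼ ln(1 − 2Q).
1 − 2P − Q = 0.247299, giving −½ ln(0.247299) = 0.698579.
1 − 2Q = 0.768898, giving −¼ ln(0.768898) = 0.065699.
d = 0.698579 + 0.065699 = 0.764278.
Under a molecular clock d = 2μt, so t = d/(2μ) = 0.764278 / (2 × 0.034) = 11.24 Myr.

11.24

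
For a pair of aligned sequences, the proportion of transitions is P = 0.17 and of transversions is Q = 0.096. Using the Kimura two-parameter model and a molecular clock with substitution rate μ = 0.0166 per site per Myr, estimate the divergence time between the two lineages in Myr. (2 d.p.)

10.23

Under the Kimura two-parameter model, d = −½ ln(1 − 2P − Q) − ¼ ln(1 − 2Q).
1 − 2P − Q = 0.564, giving −½ ln(0.564) = 0.286351.
1 − 2Q = 0.808, giving −¼ ln(0.808) = 0.053298.
d = 0.286351 + 0.053298 = 0.339649.
Under a molecular clock d = 2μt, so t = d/(2μ) = 0.339649 / (2 × 0.0166) = 10.23 Myr.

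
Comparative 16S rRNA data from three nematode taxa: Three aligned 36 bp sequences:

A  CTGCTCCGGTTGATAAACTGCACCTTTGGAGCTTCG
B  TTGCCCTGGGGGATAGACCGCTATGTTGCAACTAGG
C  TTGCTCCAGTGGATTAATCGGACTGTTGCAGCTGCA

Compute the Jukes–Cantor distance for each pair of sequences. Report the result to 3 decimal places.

A–B: 15/36 sites differ → p ≈ 0.416667, d = −0.75 ln(1 − 0.555556) = 0.608198 ≈ 0.608.
A–C: 12/36 sites differ → p ≈ 0.333333, d = −0.75 ln(1 − 0.444444) = 0.440839 ≈ 0.441.
B–C: 14/36 sites differ → p ≈ 0.388889, d = −0.75 ln(1 − 0.518519) = 0.548166 ≈ 0.548.

d(A,B) = 0.608, d(A,C) = 0.441, d(B,C) = 0.548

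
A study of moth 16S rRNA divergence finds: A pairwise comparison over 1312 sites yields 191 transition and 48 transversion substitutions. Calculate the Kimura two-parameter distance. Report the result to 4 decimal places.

P = 191/1312 ≈ 0.145579 and Q = 48/1312 ≈ 0.036585.
Under the Kimura two-parameter model, d = −½ ln(1 − 2P − Q) − ¼ ln(1 − 2Q).
1 − 2P − Q = 0.672257, giving −½ ln(0.672257) = 0.198557.
1 − 2Q = 0.92683, giving −¼ ln(0.92683) = 0.018996.
d = 0.198557 + 0.018996 = 0.217553.

0.2176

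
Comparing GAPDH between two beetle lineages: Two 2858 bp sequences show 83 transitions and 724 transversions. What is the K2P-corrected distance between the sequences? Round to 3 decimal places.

P = 83/2858 ≈ 0.029041 and Q = 724/2858 ≈ 0.253324.
Under the Kimura two-parameter model, d = −½ ln(1 − 2P − Q) − ¼ ln(1 − 2Q).
1 − 2P − Q = 0.688594, giving −½ ln(0.688594) = 0.186552.
1 − 2Q = 0.493352, giving −¼ ln(0.493352) = 0.176633.
d = 0.186552 + 0.176633 = 0.363185.

0.363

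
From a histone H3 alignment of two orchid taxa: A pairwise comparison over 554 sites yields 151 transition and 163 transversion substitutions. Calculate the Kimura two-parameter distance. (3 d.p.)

P = 151/554 ≈ 0.272563 and Q = 163/554 ≈ 0.294224.
Under the Kimura two-parameter model, d = −½ ln(1 − 2P − Q) − ¼ ln(1 − 2Q).
1 − 2P − Q = 0.16065, giving −½ ln(0.16065) = 0.914264.
1 − 2Q = 0.411552, giving −¼ ln(0.411552) = 0.221955.
d = 0.914264 + 0.221955 = 1.136219.

1.136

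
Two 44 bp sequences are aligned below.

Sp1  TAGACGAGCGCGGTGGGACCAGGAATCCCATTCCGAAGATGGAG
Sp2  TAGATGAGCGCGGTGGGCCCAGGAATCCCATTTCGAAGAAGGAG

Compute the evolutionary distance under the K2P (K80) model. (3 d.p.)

0.097

Of 44 sites, 2 differences are transitions and 2 are transversions, so P = 2/44 ≈ 0.045455 and Q = 2/44 ≈ 0.045455.
Under the Kimura two-parameter model, d = −½ ln(1 − 2P − Q) − ¼ ln(1 − 2Q).
1 − 2P − Q = 0.863635, giving −½ ln(0.863635) = 0.073303.
1 − 2Q = 0.90909, giving −¼ ln(0.90909) = 0.023828.
d = 0.073303 + 0.023828 = 0.097131.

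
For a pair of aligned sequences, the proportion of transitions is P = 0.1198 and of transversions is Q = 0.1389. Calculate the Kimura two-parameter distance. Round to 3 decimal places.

Under the Kimura two-parameter model, d = −½ ln(1 − 2P − Q) − ¼ ln(1 − 2Q).
1 − 2P − Q = 0.6215, giving −½ ln(0.6215) = 0.237810.
1 − 2Q = 0.7222, giving −¼ ln(0.7222) = 0.081363.
d = 0.237810 + 0.081363 = 0.319173.

0.319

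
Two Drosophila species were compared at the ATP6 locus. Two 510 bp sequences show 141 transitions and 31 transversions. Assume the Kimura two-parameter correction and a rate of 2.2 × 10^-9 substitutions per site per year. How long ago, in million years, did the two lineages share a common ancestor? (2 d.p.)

115.46

P = 141/510 ≈ 0.276471 and Q = 31/510 ≈ 0.060784.
Under the Kimura two-parameter model, d = −½ ln(1 − 2P − Q) − ¼ ln(1 − 2Q).
1 − 2P − Q = 0.386274, giving −½ ln(0.386274) = 0.475604.
1 − 2Q = 0.878432, giving −¼ ln(0.878432) = 0.032404.
d = 0.475604 + 0.032404 = 0.508008.
Under a molecular clock d = 2μt, so t = d/(2μ) = 0.508008 / (2 × 2.2 × 10^-9) = 115.46 million years.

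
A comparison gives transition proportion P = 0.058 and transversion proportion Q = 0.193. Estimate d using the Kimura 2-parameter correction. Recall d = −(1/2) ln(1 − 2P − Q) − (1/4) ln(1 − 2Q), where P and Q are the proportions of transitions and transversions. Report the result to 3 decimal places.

0.307

Under the Kimura two-parameter model, d = −½ ln(1 − 2P − Q) − ¼ ln(1 − 2Q).
1 − 2P − Q = 0.691, giving −½ ln(0.691) = 0.184808.
1 − 2Q = 0.614, giving −¼ ln(0.614) = 0.121940.
d = 0.184808 + 0.121940 = 0.306748.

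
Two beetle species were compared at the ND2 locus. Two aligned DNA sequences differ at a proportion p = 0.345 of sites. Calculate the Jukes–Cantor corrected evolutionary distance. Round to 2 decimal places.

d = −(3/4) ln(1 − 4p/3) = −0.75 ln(1 − 0.46) = −0.75 ln(0.54)
  = −0.75 × (-0.616186) = 0.462140 substitutions/site.

0.46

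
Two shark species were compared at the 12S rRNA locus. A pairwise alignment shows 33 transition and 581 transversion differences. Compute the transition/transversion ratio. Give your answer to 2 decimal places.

0.06

R = 33/581 = 0.056798… ≈ 0.06 (to 2 d.p.).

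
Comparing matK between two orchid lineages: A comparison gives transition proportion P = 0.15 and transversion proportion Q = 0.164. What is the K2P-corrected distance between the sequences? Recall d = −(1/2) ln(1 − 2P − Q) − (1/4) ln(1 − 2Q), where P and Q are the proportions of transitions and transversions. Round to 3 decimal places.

Under the Kimura two-parameter model, d = −½ ln(1 − 2P − Q) − ¼ ln(1 − 2Q).
1 − 2P − Q = 0.536, giving −½ ln(0.536) = 0.311811.
1 − 2Q = 0.672, giving −¼ ln(0.672) = 0.099374.
d = 0.311811 + 0.099374 = 0.411185.

0.411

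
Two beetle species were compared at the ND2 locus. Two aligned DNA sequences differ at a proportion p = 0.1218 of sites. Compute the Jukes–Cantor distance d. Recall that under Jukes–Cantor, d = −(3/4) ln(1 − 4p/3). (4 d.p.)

0.1329

d = −(3/4) ln(1 − 4p/3) = −0.75 ln(1 − 0.1624) = −0.75 ln(0.8376)
  = −0.75 × (-0.177215) = 0.132911 substitutions/site.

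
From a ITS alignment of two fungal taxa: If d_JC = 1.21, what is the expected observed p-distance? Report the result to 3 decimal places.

0.601

p = (3/4)(1 − e^(−4d/3)) = 0.75 × (1 − e^(-1.613333)) = 0.75 × (1 − 0.199222) = 0.600584.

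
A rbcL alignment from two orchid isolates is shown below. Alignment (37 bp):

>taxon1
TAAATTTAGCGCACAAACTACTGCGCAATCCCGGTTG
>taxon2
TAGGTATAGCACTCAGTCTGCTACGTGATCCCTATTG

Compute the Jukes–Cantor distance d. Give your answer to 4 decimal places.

The sequences differ at 13 of 37 sites, so p = 13/37 ≈ 0.351351.
d = −(3/4) ln(1 − 4p/3) = −0.75 ln(1 − 0.468468) = −0.75 ln(0.531532)
  = −0.75 × (-0.631992) = 0.473994 substitutions/site.

0.4740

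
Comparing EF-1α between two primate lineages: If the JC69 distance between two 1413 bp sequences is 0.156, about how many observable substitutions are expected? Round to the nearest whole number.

199

Invert JC69: p = (3/4)(1 − e^(−4d/3)) = 0.75 × (1 − e^(-0.208)) = 0.75 × (1 − 0.812207) = 0.140845.
Expected differing sites = pL ≈ 0.140845 × 1413 = 199.013985 ≈ 199.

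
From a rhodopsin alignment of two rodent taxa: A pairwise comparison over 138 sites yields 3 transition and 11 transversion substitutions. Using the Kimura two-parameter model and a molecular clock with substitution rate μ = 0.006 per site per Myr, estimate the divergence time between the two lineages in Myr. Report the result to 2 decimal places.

P = 3/138 ≈ 0.021739 and Q = 11/138 ≈ 0.07971.
Under the Kimura two-parameter model, d = −½ ln(1 − 2P − Q) − ¼ ln(1 − 2Q).
1 − 2P − Q = 0.876812, giving −½ ln(0.876812) = 0.065731.
1 − 2Q = 0.84058, giving −¼ ln(0.84058) = 0.043416.
d = 0.065731 + 0.043416 = 0.109147.
Under a molecular clock d = 2μt, so t = d/(2μ) = 0.109147 / (2 × 0.006) = 9.10 Myr.

9.10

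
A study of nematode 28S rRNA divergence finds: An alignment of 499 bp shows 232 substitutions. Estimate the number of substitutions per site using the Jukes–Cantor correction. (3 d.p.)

p = 232/499 ≈ 0.46493.
d = −(3/4) ln(1 − 4p/3) = −0.75 ln(1 − 0.619907) = −0.75 ln(0.380093)
  = −0.75 × (-0.967339) = 0.725504 substitutions/site.

0.726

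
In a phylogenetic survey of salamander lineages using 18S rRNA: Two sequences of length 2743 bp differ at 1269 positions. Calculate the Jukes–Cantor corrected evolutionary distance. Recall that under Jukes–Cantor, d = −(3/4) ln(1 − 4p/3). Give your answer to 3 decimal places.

0.719

p = 1269/2743 ≈ 0.462632.
d = −(3/4) ln(1 − 4p/3) = −0.75 ln(1 − 0.616843) = −0.75 ln(0.383157)
  = −0.75 × (-0.959310) = 0.719483 substitutions/site.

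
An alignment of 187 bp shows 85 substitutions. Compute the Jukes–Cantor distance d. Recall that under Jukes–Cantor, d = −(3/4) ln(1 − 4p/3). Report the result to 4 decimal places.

0.6987

p = 85/187 ≈ 0.454545.
d = −(3/4) ln(1 − 4p/3) = −0.75 ln(1 − 0.60606) = −0.75 ln(0.39394)
  = −0.75 × (-0.931557) = 0.698668 substitutions/site.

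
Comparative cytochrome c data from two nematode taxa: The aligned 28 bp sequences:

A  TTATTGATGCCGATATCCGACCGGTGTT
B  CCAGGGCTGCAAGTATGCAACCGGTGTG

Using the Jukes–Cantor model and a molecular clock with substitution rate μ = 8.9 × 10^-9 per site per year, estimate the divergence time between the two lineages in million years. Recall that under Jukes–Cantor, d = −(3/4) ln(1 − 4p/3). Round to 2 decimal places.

The sequences differ at 11 of 28 sites, so p = 11/28 ≈ 0.392857.
d = −(3/4) ln(1 − 4p/3) = −0.75 ln(1 − 0.523809) = −0.75 ln(0.476191)
  = −0.75 × (-0.741936) = 0.556452 substitutions/site.
Under a molecular clock d = 2μt, so t = d/(2μ) = 0.556452 / (2 × 8.9 × 10^-9) = 31.26 million years.

31.26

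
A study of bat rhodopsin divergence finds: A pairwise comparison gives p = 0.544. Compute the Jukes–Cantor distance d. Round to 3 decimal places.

0.969

d = −(3/4) ln(1 − 4p/3) = −0.75 ln(1 − 0.725333) = −0.75 ln(0.274667)
  = −0.75 × (-1.292196) = 0.969147 substitutions/site.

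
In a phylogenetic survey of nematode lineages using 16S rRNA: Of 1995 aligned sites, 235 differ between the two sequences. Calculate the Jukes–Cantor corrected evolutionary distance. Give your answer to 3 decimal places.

0.128

p = 235/1995 ≈ 0.117794.
d = −(3/4) ln(1 − 4p/3) = −0.75 ln(1 − 0.157059) = −0.75 ln(0.842941)
  = −0.75 × (-0.170858) = 0.128144 substitutions/site.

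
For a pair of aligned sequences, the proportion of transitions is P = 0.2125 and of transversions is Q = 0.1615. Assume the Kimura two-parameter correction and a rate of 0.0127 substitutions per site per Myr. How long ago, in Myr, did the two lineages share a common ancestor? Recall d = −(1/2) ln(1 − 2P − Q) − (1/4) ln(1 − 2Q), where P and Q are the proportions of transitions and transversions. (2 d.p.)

Under the Kimura two-parameter model, d = −½ ln(1 − 2P − Q) − ¼ ln(1 − 2Q).
1 − 2P − Q = 0.4135, giving −½ ln(0.4135) = 0.441549.
1 − 2Q = 0.677, giving −¼ ln(0.677) = 0.097521.
d = 0.441549 + 0.097521 = 0.539070.
Under a molecular clock d = 2μt, so t = d/(2μ) = 0.539070 / (2 × 0.0127) = 21.22 Myr.

21.22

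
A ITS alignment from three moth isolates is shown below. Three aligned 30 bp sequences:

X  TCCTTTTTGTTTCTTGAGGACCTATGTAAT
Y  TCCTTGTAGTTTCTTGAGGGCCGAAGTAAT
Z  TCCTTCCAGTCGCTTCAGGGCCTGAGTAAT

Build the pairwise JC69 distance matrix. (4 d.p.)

X–Y: 5/30 sites differ → p ≈ 0.166667, d = −0.75 ln(1 − 0.222223) = 0.188487 ≈ 0.1885.
X–Z: 9/30 sites differ → p = 0.3, d = −0.75 ln(1 − 0.4) = 0.383119 ≈ 0.3831.
Y–Z: 7/30 sites differ → p ≈ 0.233333, d = −0.75 ln(1 − 0.311111) = 0.279506 ≈ 0.2795.

d(X,Y) = 0.1885, d(X,Z) = 0.3831, d(Y,Z) = 0.2795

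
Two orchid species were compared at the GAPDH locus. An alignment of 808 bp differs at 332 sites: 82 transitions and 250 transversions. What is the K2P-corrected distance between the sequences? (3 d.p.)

P = 82/808 ≈ 0.101485 and Q = 250/808 ≈ 0.309406.
Under the Kimura two-parameter model, d = −½ ln(1 − 2P − Q) − ¼ ln(1 − 2Q).
1 − 2P − Q = 0.487624, giving −½ ln(0.487624) = 0.359105.
1 − 2Q = 0.381188, giving −¼ ln(0.381188) = 0.241116.
d = 0.359105 + 0.241116 = 0.600221.

0.600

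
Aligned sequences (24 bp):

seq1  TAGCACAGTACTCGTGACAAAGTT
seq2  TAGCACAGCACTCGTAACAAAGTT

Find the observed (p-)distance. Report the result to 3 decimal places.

The sequences differ at 2 of 24 positions (sites 9, 16).
p = 2/24 = 0.083333… ≈ 0.083 (to 3 d.p.).

0.083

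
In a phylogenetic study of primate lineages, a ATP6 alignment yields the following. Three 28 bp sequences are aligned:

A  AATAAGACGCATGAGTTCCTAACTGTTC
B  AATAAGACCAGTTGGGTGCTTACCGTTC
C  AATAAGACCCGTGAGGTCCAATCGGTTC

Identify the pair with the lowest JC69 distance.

A and C

A–B: 9/28 differ, p = 0.321, d = 0.420.
A–C: 6/28 differ, p = 0.214, d = 0.252.
B–C: 8/28 differ, p = 0.286, d = 0.360.
The smallest distance is between A and C.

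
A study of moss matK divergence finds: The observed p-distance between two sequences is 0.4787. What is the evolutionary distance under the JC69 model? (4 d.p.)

0.7626

d = −(3/4) ln(1 − 4p/3) = −0.75 ln(1 − 0.638267) = −0.75 ln(0.361733)
  = −0.75 × (-1.016849) = 0.762637 substitutions/site.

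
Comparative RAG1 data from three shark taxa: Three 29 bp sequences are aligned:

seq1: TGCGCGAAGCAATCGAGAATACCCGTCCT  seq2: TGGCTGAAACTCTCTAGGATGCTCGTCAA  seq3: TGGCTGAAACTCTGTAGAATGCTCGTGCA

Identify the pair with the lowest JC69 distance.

seq1–seq2: 12/29 differ, p = 0.414, d = 0.602.
seq1–seq3: 12/29 differ, p = 0.414, d = 0.602.
seq2–seq3: 4/29 differ, p = 0.138, d = 0.152.
The smallest distance is between seq2 and seq3.

seq2 and seq3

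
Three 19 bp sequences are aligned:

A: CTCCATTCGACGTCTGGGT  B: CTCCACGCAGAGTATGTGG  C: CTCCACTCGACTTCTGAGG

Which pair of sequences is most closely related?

A–B: 8/19 differ, p = 0.421, d = 0.618.
A–C: 4/19 differ, p = 0.211, d = 0.247.
B–C: 7/19 differ, p = 0.368, d = 0.507.
The smallest distance is between A and C.

A and C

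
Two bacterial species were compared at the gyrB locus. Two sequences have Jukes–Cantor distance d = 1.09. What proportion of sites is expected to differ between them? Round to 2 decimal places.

0.57

p = (3/4)(1 − e^(−4d/3)) = 0.75 × (1 − e^(-1.453333)) = 0.75 × (1 − 0.233790) = 0.574658.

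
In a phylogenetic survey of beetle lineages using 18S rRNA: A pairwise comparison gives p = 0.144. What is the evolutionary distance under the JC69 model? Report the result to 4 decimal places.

0.1599

d = −(3/4) ln(1 − 4p/3) = −0.75 ln(1 − 0.192) = −0.75 ln(0.808)
  = −0.75 × (-0.213193) = 0.159895 substitutions/site.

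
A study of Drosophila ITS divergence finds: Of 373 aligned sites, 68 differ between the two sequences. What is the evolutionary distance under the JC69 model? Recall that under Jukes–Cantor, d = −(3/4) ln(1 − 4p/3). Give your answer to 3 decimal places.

p = 68/373 ≈ 0.182306.
d = −(3/4) ln(1 − 4p/3) = −0.75 ln(1 − 0.243075) = −0.75 ln(0.756925)
  = −0.75 × (-0.278491) = 0.208868 substitutions/site.

0.209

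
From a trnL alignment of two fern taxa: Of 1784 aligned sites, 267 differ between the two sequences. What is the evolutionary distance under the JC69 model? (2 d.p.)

p = 267/1784 ≈ 0.149664.
d = −(3/4) ln(1 − 4p/3) = −0.75 ln(1 − 0.199552) = −0.75 ln(0.800448)
  = −0.75 × (-0.222584) = 0.166938 substitutions/site.

0.17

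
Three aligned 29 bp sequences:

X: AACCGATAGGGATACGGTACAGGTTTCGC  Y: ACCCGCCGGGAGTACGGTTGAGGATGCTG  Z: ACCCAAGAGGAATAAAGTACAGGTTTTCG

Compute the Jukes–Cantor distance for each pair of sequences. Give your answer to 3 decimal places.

X–Y: 12/29 sites differ → p ≈ 0.413793, d = −0.75 ln(1 − 0.551724) = 0.601760 ≈ 0.602.
X–Z: 9/29 sites differ → p ≈ 0.310345, d = −0.75 ln(1 − 0.413793) = 0.400562 ≈ 0.401.
Y–Z: 13/29 sites differ → p ≈ 0.448276, d = −0.75 ln(1 − 0.597701) = 0.682920 ≈ 0.683.

d(X,Y) = 0.602, d(X,Z) = 0.401, d(Y,Z) = 0.683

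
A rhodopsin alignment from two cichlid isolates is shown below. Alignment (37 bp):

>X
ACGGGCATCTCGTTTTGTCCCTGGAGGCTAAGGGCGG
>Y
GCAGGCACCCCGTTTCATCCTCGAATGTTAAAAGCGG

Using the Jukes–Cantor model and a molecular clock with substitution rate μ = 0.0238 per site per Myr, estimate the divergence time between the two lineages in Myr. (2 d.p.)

9.96

The sequences differ at 13 of 37 sites, so p = 13/37 ≈ 0.351351.
d = −(3/4) ln(1 − 4p/3) = −0.75 ln(1 − 0.468468) = −0.75 ln(0.531532)
  = −0.75 × (-0.631992) = 0.473994 substitutions/site.
Under a molecular clock d = 2μt, so t = d/(2μ) = 0.473994 / (2 × 0.0238) = 9.96 Myr.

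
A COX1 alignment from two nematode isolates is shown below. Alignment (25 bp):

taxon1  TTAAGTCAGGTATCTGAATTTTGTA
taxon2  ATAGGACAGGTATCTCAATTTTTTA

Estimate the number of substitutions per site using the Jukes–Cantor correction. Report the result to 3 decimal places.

0.233

The sequences differ at 5 of 25 sites (1, 4, 6, 16, 23), so p = 5/25 = 0.2.
d = −(3/4) ln(1 − 4p/3) = −0.75 ln(1 − 0.266667) = −0.75 ln(0.733333)
  = −0.75 × (-0.310155) = 0.232616 substitutions/site.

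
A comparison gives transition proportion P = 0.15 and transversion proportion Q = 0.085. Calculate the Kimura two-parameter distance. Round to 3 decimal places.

0.290

Under the Kimura two-parameter model, d = −½ ln(1 − 2P − Q) − ¼ ln(1 − 2Q).
1 − 2P − Q = 0.615, giving −½ ln(0.615) = 0.243067.
1 − 2Q = 0.83, giving −¼ ln(0.83) = 0.046582.
d = 0.243067 + 0.046582 = 0.289649.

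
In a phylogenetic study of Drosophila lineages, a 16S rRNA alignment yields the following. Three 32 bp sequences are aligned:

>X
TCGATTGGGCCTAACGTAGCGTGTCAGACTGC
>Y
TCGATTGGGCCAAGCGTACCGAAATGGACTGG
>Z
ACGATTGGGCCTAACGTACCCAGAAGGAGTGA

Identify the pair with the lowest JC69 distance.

Y and Z

X–Y: 9/32 differ, p = 0.281, d = 0.353.
X–Z: 9/32 differ, p = 0.281, d = 0.353.
Y–Z: 8/32 differ, p = 0.250, d = 0.304.
The smallest distance is between Y and Z.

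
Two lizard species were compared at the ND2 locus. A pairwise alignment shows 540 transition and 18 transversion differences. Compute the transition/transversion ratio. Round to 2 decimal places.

30.00

R = 540/18 = 30.00.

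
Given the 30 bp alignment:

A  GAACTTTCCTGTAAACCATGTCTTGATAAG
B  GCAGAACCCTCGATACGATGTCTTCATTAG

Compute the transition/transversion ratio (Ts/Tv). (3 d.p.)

Transitions are A↔G and C↔T; transversions are all other mismatches.
Transitions: 1. Transversions: 10.
R = 1/10 = 0.100.

0.100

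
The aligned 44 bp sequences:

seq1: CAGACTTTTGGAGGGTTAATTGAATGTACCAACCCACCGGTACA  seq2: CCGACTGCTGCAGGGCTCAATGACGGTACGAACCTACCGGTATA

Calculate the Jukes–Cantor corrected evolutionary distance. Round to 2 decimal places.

0.34

The sequences differ at 12 of 44 sites, so p = 12/44 ≈ 0.272727.
d = −(3/4) ln(1 − 4p/3) = −0.75 ln(1 − 0.363636) = −0.75 ln(0.636364)
  = −0.75 × (-0.451985) = 0.338989 substitutions/site.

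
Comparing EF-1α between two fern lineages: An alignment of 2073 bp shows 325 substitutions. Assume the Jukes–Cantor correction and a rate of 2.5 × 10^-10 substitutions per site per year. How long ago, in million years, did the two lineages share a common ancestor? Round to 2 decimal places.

351.76

p = 325/2073 ≈ 0.156778.
d = −(3/4) ln(1 − 4p/3) = −0.75 ln(1 − 0.209037) = −0.75 ln(0.790963)
  = −0.75 × (-0.234504) = 0.175878 substitutions/site.
Under a molecular clock d = 2μt, so t = d/(2μ) = 0.175878 / (2 × 2.5 × 10^-10) = 351.76 million years.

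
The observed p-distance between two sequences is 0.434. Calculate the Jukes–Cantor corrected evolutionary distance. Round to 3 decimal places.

d = −(3/4) ln(1 − 4p/3) = −0.75 ln(1 − 0.578667) = −0.75 ln(0.421333)
  = −0.75 × (-0.864332) = 0.648249 substitutions/site.

0.648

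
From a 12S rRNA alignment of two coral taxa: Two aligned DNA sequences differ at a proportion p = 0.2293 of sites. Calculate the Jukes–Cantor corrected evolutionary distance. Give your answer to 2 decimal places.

0.27

d = −(3/4) ln(1 − 4p/3) = −0.75 ln(1 − 0.305733) = −0.75 ln(0.694267)
  = −0.75 × (-0.364899) = 0.273674 substitutions/site.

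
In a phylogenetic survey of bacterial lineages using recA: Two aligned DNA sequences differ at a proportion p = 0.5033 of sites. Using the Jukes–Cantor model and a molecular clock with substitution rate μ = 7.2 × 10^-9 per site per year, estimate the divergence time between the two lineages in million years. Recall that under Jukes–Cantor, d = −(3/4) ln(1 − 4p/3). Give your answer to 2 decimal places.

d = −(3/4) ln(1 − 4p/3) = −0.75 ln(1 − 0.671067) = −0.75 ln(0.328933)
  = −0.75 × (-1.111901) = 0.833926 substitutions/site.
Under a molecular clock d = 2μt, so t = d/(2μ) = 0.833926 / (2 × 7.2 × 10^-9) = 57.91 million years.

57.91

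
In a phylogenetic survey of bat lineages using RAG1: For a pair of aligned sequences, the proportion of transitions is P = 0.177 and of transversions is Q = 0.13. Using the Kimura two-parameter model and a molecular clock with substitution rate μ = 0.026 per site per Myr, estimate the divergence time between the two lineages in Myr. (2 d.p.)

7.81

Under the Kimura two-parameter model, d = −½ ln(1 − 2P − Q) − ¼ ln(1 − 2Q).
1 − 2P − Q = 0.516, giving −½ ln(0.516) = 0.330824.
1 − 2Q = 0.74, giving −¼ ln(0.74) = 0.075276.
d = 0.330824 + 0.075276 = 0.406100.
Under a molecular clock d = 2μt, so t = d/(2μ) = 0.406100 / (2 × 0.026) = 7.81 Myr.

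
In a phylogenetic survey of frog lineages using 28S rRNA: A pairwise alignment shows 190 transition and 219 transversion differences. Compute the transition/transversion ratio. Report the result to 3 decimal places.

0.868

R = 190/219 = 0.867579… ≈ 0.868 (to 3 d.p.).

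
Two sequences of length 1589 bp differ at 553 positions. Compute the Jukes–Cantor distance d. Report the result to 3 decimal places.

0.468

p = 553/1589 ≈ 0.348018.
d = −(3/4) ln(1 − 4p/3) = −0.75 ln(1 − 0.464024) = −0.75 ln(0.535976)
  = −0.75 × (-0.623666) = 0.467750 substitutions/site.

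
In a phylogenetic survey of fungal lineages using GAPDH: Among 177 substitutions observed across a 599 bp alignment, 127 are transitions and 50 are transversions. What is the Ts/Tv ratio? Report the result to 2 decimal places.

R = 127/50 = 2.54.

2.54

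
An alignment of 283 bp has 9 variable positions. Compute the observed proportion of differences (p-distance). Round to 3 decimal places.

0.032

p = 9/283 = 0.031802… ≈ 0.032 (to 3 d.p.).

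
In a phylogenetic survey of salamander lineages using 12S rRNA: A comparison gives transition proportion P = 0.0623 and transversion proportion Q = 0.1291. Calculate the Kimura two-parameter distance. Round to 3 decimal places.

0.221

Under the Kimura two-parameter model, d = −½ ln(1 − 2P − Q) − ¼ ln(1 − 2Q).
1 − 2P − Q = 0.7463, giving −½ ln(0.7463) = 0.146314.
1 − 2Q = 0.7418, giving −¼ ln(0.7418) = 0.074669.
d = 0.146314 + 0.074669 = 0.220983.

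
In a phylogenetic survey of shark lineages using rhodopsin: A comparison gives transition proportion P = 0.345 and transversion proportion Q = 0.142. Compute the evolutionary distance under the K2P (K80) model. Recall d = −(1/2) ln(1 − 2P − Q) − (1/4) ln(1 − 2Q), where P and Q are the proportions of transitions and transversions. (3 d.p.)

Under the Kimura two-parameter model, d = −½ ln(1 − 2P − Q) − ¼ ln(1 − 2Q).
1 − 2P − Q = 0.168, giving −½ ln(0.168) = 0.891896.
1 − 2Q = 0.716, giving −¼ ln(0.716) = 0.083519.
d = 0.891896 + 0.083519 = 0.975415.

0.975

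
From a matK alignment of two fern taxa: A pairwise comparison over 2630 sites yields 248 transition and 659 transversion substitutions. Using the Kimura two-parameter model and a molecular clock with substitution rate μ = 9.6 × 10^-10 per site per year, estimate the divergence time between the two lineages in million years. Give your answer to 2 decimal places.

241.16

P = 248/2630 ≈ 0.094297 and Q = 659/2630 ≈ 0.25057.
Under the Kimura two-parameter model, d = −½ ln(1 − 2P − Q) − ¼ ln(1 − 2Q).
1 − 2P − Q = 0.560836, giving −½ ln(0.560836) = 0.289163.
1 − 2Q = 0.49886, giving −¼ ln(0.49886) = 0.173857.
d = 0.289163 + 0.173857 = 0.463020.
Under a molecular clock d = 2μt, so t = d/(2μ) = 0.463020 / (2 × 9.6 × 10^-10) = 241.16 million years.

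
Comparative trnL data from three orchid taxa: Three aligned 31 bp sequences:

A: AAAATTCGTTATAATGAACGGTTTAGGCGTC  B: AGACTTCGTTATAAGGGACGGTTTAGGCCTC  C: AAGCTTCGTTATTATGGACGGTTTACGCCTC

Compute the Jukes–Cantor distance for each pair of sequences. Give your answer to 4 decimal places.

d(A,B) = 0.1816, d(A,C) = 0.2239, d(B,C) = 0.1816

A–B: 5/31 sites differ → p ≈ 0.16129, d = −0.75 ln(1 − 0.215053) = 0.181604 ≈ 0.1816.
A–C: 6/31 sites differ → p ≈ 0.193548, d = −0.75 ln(1 − 0.258064) = 0.223869 ≈ 0.2239.
B–C: 5/31 sites differ → p ≈ 0.16129, d = −0.75 ln(1 − 0.215053) = 0.181604 ≈ 0.1816.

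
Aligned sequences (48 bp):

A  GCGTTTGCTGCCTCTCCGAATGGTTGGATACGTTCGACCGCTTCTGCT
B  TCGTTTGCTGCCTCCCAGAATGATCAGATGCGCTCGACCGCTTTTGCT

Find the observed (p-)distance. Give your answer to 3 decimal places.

The sequences differ at 9 of 48 positions (sites 1, 15, 17, 23, 25, 26, 30, 33, 44).
p = 9/48 = 0.1875 ≈ 0.188 (to 3 d.p.).

0.188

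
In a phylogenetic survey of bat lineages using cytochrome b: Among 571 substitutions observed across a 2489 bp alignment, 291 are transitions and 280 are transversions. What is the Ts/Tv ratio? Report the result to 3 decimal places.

R = 291/280 = 1.039285… ≈ 1.039 (to 3 d.p.).

1.039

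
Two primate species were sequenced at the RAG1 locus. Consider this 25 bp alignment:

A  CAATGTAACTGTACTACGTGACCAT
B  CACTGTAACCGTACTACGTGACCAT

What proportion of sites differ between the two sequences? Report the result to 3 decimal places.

0.080

The sequences differ at 2 of 25 positions (sites 3, 10).
p = 2/25 = 0.080.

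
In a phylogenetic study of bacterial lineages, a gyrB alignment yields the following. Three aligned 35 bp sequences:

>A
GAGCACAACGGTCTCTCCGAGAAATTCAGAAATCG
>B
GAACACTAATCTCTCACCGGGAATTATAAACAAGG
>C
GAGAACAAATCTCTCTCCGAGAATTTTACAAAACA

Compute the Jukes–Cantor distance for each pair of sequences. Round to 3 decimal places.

d(A,B) = 0.572, d(A,C) = 0.315, d(B,C) = 0.360

A–B: 14/35 sites differ → p = 0.4, d = −0.75 ln(1 − 0.533333) = 0.571605 ≈ 0.572.
A–C: 9/35 sites differ → p ≈ 0.257143, d = −0.75 ln(1 − 0.342857) = 0.314890 ≈ 0.315.
B–C: 10/35 sites differ → p ≈ 0.285714, d = −0.75 ln(1 − 0.380952) = 0.359679 ≈ 0.360.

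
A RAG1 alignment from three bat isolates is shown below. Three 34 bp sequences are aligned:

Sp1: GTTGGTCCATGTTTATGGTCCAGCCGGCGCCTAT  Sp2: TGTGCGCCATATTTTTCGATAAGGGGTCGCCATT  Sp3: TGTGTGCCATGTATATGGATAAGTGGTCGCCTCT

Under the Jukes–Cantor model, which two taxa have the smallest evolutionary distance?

Sp1–Sp2: 15/34 differ, p = 0.441, d = 0.665.
Sp1–Sp3: 12/34 differ, p = 0.353, d = 0.477.
Sp2–Sp3: 8/34 differ, p = 0.235, d = 0.282.
The smallest distance is between Sp2 and Sp3.

Sp2 and Sp3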